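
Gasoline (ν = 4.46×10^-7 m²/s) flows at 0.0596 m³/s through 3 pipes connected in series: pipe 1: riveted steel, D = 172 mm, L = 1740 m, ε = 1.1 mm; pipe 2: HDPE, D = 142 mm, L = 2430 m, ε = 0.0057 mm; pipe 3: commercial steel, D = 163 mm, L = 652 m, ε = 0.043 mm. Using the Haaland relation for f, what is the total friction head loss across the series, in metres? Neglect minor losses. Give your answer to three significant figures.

H ≈ 286 m

Pipe 1: V = 2.565 m/s, Re = 9.89×10^5, ε/D = 0.00640, f = 0.03290, h_1 = f(L/D)V²/2g = 111.6 m
Pipe 2: V = 3.763 m/s, Re = 1.20×10^6, ε/D = 4.01×10^-5, f = 0.01209, h_2 = f(L/D)V²/2g = 149.3 m
Pipe 3: V = 2.856 m/s, Re = 1.04×10^6, ε/D = 2.64×10^-4, f = 0.01523, h_3 = f(L/D)V²/2g = 25.34 m
Series → Q common, losses add: H = Σh = 286.3 m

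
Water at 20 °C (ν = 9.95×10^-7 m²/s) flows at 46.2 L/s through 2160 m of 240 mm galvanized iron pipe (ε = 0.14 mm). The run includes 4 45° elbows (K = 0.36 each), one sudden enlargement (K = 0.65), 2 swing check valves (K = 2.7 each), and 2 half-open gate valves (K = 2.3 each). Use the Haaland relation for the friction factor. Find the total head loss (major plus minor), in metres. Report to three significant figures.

V = 4Q/(πD²) = 1.021 m/s; V²/2g = 0.05316 m
Re = 2.46×10^5, ε/D = 5.83×10^-4 → f = 0.01877 (Haaland)
Major: h_f = f(L/D)·V²/2g = 0.01877·9000·0.05316 = 8.982 m
Minor: ΣK = 12.1; h_m = ΣK·V²/2g = 0.6427 m
Total H_L = 8.982 + 0.6427 = 9.625 m

H_L ≈ 9.62 m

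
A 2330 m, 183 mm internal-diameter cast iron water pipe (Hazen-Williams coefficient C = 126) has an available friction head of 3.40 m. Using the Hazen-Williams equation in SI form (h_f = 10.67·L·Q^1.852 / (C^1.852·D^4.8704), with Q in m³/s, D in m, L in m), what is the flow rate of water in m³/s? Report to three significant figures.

Q ≈ 0.0119 m³/s

Rearranging: Q = [h_f·C^1.852·D^4.8704 / (10.67·L)]^(1/1.852)
Q = [3.40·126^1.852·0.183^4.8704 / (10.67·2330)]^0.540 = 0.01187 m³/s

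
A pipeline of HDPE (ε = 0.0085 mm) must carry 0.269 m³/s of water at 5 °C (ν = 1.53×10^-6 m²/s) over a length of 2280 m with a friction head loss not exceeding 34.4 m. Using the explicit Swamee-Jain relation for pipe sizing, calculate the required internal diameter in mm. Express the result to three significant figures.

D ≈ 352 mm

Swamee-Jain (Type III): D = 0.66·[ε^1.25·(LQ²/(gh_f))^4.75 + ν·Q^9.4·(L/(gh_f))^5.2]^0.04
LQ²/(gh_f) = 0.4889; L/(gh_f) = 6.756
Term 1 = ε^1.25·(…)^4.75 = 1.53×10^-8; Term 2 = ν·Q^9.4·(…)^5.2 = 1.38×10^-7
D = 0.66·(1.53×10^-8 + 1.38×10^-7)^0.04 = 0.3523 m = 352 mm
Check: V = 2.76 m/s, Re = 6.35×10^5, f = 0.01298, h_f = 32.6 m ≈ 34.4 m ✓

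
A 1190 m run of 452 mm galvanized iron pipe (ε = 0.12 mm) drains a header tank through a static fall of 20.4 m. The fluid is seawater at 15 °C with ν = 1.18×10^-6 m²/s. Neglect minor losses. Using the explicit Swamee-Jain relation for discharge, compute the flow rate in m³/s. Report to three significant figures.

Q ≈ 0.507 m³/s

Swamee-Jain (Type II): Q = -0.965·√(gD⁵h_f/L)·ln[ε/(3.7D) + √(3.17ν²L/(gD³h_f))]
√(gD⁵h_f/L) = √(9.81·0.452⁵·20.4/1190) = 0.05633
ε/(3.7D) = 7.18×10^-5; √(3.17ν²L/(gD³h_f)) = 1.69×10^-5
Q = -0.965·0.05633·ln(8.861×10^-5) = 0.5072 m³/s
Check: V = 3.16 m/s, Re = 1.21×10^6, f = 0.01531, h_f = 20.5 m ≈ 20.4 m ✓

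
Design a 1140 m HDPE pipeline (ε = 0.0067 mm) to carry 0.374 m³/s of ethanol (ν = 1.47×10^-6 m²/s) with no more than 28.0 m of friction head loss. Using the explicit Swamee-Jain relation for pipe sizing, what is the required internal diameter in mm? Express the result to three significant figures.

Swamee-Jain (Type III): D = 0.66·[ε^1.25·(LQ²/(gh_f))^4.75 + ν·Q^9.4·(L/(gh_f))^5.2]^0.04
LQ²/(gh_f) = 0.5805; L/(gh_f) = 4.150
Term 1 = ε^1.25·(…)^4.75 = 2.57×10^-8; Term 2 = ν·Q^9.4·(…)^5.2 = 2.32×10^-7
D = 0.66·(2.57×10^-8 + 2.32×10^-7)^0.04 = 0.3598 m = 360 mm
Check: V = 3.68 m/s, Re = 9.00×10^5, f = 0.01223, h_f = 26.7 m ≈ 28.0 m ✓

D ≈ 360 mm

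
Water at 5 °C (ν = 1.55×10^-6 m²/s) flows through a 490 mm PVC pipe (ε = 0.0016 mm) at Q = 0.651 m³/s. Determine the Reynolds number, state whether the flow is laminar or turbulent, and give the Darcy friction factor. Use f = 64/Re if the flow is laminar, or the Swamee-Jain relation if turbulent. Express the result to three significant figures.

Re ≈ 1.09×10^6; turbulent; f ≈ 0.0115

V = 4Q/(πD²) = 3.452 m/s
Re = VD/ν = 3.452·0.490/1.55×10^-6 = 1.09×10^6
Re > 4000 → turbulent; ε/D = 3.27×10^-6
Swamee-Jain: f = 0.01152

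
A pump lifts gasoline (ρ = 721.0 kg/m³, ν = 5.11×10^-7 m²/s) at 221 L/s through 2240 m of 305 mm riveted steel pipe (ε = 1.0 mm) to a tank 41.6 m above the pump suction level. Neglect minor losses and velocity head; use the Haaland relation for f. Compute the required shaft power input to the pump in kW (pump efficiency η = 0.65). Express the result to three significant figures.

V = 4Q/(πD²) = 3.025 m/s; Re = 1.81×10^6; ε/D = 0.00328; f = 0.02695
h_f = f(L/D)V²/2g = 92.30 m
Total head H = z + h_f = 41.6 + 92.30 = 133.9 m
P_hyd = ρgQH = 721.0·9.81·0.221·133.9 = 209.3 kW
P_shaft = P_hyd/η = 209.3/0.65 = 322.0 kW

P_shaft ≈ 322 kW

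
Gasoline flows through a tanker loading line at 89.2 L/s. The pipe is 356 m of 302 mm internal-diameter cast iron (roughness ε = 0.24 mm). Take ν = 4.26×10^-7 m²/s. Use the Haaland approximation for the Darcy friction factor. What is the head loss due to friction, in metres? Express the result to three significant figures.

V = 4Q/(πD²) = 4·0.0892/(π·0.302²) = 1.245 m/s
Re = VD/ν = 1.245·0.302/4.26×10^-7 = 8.83×10^5 → turbulent
ε/D = 0.24/302 = 7.95×10^-4
Haaland: f = 0.01897
h_f = f(L/D)V²/(2g) = 0.01897·(356/0.302)·1.245²/(2·9.81) = 1.768 m

h_f ≈ 1.77 m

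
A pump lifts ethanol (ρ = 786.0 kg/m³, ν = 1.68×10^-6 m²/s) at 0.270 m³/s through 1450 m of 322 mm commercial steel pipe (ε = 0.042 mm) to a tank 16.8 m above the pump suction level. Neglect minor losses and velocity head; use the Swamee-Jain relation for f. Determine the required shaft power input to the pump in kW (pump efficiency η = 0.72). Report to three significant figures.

V = 4Q/(πD²) = 3.316 m/s; Re = 6.35×10^5; ε/D = 1.30×10^-4; f = 0.01447
h_f = f(L/D)V²/2g = 36.50 m
Total head H = z + h_f = 16.8 + 36.50 = 53.30 m
P_hyd = ρgQH = 786.0·9.81·0.270·53.30 = 111.0 kW
P_shaft = P_hyd/η = 111.0/0.72 = 154.1 kW

P_shaft ≈ 154 kW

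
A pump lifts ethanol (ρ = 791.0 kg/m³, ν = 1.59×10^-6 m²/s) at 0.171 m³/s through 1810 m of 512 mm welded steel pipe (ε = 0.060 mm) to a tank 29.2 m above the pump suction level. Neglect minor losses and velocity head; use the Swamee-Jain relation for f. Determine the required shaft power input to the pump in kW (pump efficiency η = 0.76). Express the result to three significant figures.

P_shaft ≈ 54.4 kW

V = 4Q/(πD²) = 0.8306 m/s; Re = 2.67×10^5; ε/D = 1.17×10^-4; f = 0.01584
h_f = f(L/D)V²/2g = 1.969 m
Total head H = z + h_f = 29.2 + 1.969 = 31.17 m
P_hyd = ρgQH = 791.0·9.81·0.171·31.17 = 41.36 kW
P_shaft = P_hyd/η = 41.36/0.76 = 54.42 kW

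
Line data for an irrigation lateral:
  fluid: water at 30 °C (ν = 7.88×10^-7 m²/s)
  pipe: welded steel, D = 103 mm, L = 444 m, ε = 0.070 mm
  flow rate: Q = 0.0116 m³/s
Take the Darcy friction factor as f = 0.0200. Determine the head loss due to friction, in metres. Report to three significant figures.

V = 4Q/(πD²) = 4·0.0116/(π·0.103²) = 1.392 m/s
h_f = f(L/D)V²/(2g) = 0.02000·(444/0.103)·1.392²/(2·9.81) = 8.517 m

h_f ≈ 8.52 m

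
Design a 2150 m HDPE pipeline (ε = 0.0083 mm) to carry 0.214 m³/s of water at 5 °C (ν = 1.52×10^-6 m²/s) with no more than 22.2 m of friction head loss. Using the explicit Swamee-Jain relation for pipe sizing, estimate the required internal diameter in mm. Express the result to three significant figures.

Swamee-Jain (Type III): D = 0.66·[ε^1.25·(LQ²/(gh_f))^4.75 + ν·Q^9.4·(L/(gh_f))^5.2]^0.04
LQ²/(gh_f) = 0.4521; L/(gh_f) = 9.872
Term 1 = ε^1.25·(…)^4.75 = 1.03×10^-8; Term 2 = ν·Q^9.4·(…)^5.2 = 1.14×10^-7
D = 0.66·(1.03×10^-8 + 1.14×10^-7)^0.04 = 0.3494 m = 349 mm
Check: V = 2.23 m/s, Re = 5.13×10^5, f = 0.01341, h_f = 20.9 m ≈ 22.2 m ✓

D ≈ 349 mm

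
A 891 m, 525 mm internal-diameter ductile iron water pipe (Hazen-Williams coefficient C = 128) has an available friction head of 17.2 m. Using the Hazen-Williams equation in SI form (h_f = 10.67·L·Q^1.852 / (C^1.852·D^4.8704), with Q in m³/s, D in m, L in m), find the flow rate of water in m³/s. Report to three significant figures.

Rearranging: Q = [h_f·C^1.852·D^4.8704 / (10.67·L)]^(1/1.852)
Q = [17.2·128^1.852·0.525^4.8704 / (10.67·891)]^0.540 = 0.7770 m³/s

Q ≈ 0.777 m³/s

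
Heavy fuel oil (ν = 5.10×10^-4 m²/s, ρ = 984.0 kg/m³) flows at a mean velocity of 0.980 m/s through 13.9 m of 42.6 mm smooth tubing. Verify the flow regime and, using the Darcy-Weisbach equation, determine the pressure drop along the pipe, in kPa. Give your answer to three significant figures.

Re = VD/ν = 0.980·0.04260/5.10×10^-4 = 81.9 → laminar (Re < 2300)
f = 64/Re = 0.7818
h_f = f(L/D)V²/(2g) = 0.7818·(13.9/0.04260)·0.980²/(2·9.81) = 12.49 m
Δp = ρg·h_f = 984.0·9.81·12.49 = 120.5 kPa

Δp ≈ 121 kPa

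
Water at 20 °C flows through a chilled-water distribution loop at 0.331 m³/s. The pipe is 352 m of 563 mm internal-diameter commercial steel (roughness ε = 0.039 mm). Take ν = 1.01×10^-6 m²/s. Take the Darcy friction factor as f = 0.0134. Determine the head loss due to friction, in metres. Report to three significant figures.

h_f ≈ 0.755 m

V = 4Q/(πD²) = 4·0.331/(π·0.563²) = 1.330 m/s
h_f = f(L/D)V²/(2g) = 0.01340·(352/0.563)·1.330²/(2·9.81) = 0.7549 m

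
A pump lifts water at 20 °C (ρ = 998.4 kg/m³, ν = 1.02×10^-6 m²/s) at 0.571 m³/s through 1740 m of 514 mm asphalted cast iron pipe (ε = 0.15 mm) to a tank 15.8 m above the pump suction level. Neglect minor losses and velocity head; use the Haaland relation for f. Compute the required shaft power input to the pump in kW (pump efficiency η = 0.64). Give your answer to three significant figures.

V = 4Q/(πD²) = 2.752 m/s; Re = 1.39×10^6; ε/D = 2.92×10^-4; f = 0.01536
h_f = f(L/D)V²/2g = 20.06 m
Total head H = z + h_f = 15.8 + 20.06 = 35.86 m
P_hyd = ρgQH = 998.4·9.81·0.571·35.86 = 200.6 kW
P_shaft = P_hyd/η = 200.6/0.64 = 313.4 kW

P_shaft ≈ 313 kW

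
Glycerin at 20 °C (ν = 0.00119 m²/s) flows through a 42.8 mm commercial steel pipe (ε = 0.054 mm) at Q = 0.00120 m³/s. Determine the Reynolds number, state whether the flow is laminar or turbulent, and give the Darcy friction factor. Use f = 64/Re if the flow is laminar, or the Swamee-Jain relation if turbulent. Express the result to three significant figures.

Re ≈ 30.0; laminar; f = 64/Re ≈ 2.13

V = 4Q/(πD²) = 0.8341 m/s
Re = VD/ν = 0.8341·0.0428/0.00119 = 30.0
Re < 2300 → laminar → f = 64/Re = 2.133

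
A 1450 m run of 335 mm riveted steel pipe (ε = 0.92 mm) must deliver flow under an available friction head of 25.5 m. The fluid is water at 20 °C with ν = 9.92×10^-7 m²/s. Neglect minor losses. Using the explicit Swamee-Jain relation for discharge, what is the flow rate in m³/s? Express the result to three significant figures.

Q ≈ 0.187 m³/s

Swamee-Jain (Type II): Q = -0.965·√(gD⁵h_f/L)·ln[ε/(3.7D) + √(3.17ν²L/(gD³h_f))]
√(gD⁵h_f/L) = √(9.81·0.335⁵·25.5/1450) = 0.02698
ε/(3.7D) = 7.42×10^-4; √(3.17ν²L/(gD³h_f)) = 2.19×10^-5
Q = -0.965·0.02698·ln(7.642×10^-4) = 0.1868 m³/s
Check: V = 2.12 m/s, Re = 7.16×10^5, f = 0.02582, h_f = 25.6 m ≈ 25.5 m ✓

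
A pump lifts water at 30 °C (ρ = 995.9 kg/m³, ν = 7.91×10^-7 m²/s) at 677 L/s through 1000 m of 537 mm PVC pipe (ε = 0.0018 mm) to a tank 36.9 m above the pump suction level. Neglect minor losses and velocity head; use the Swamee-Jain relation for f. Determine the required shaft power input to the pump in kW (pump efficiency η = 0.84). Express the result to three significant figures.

P_shaft ≈ 360 kW

V = 4Q/(πD²) = 2.989 m/s; Re = 2.03×10^6; ε/D = 3.35×10^-6; f = 0.01047
h_f = f(L/D)V²/2g = 8.880 m
Total head H = z + h_f = 36.9 + 8.880 = 45.78 m
P_hyd = ρgQH = 995.9·9.81·0.677·45.78 = 302.8 kW
P_shaft = P_hyd/η = 302.8/0.84 = 360.5 kW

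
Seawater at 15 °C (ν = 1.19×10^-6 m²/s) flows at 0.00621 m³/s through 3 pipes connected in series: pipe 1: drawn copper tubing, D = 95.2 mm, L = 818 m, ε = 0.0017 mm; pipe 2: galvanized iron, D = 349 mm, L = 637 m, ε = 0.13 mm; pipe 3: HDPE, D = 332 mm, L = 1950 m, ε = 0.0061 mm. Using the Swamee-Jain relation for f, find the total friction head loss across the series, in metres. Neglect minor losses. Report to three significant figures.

Pipe 1: V = 0.8724 m/s, Re = 6.98×10^4, ε/D = 1.79×10^-5, f = 0.01937, h_1 = f(L/D)V²/2g = 6.458 m
Pipe 2: V = 0.06492 m/s, Re = 1.90×10^4, ε/D = 3.72×10^-4, f = 0.02702, h_2 = f(L/D)V²/2g = 0.01059 m
Pipe 3: V = 0.07173 m/s, Re = 2.00×10^4, ε/D = 1.84×10^-5, f = 0.02586, h_3 = f(L/D)V²/2g = 0.03983 m
Series → Q common, losses add: H = Σh = 6.508 m

H ≈ 6.51 m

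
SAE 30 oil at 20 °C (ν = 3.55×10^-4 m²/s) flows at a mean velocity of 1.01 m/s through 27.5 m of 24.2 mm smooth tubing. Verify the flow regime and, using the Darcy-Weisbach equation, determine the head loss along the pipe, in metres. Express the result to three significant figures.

h_f ≈ 54.9 m

Re = VD/ν = 1.01·0.02420/3.55×10^-4 = 68.9 → laminar (Re < 2300)
f = 64/Re = 0.9295
h_f = f(L/D)V²/(2g) = 0.9295·(27.5/0.02420)·1.01²/(2·9.81) = 54.92 m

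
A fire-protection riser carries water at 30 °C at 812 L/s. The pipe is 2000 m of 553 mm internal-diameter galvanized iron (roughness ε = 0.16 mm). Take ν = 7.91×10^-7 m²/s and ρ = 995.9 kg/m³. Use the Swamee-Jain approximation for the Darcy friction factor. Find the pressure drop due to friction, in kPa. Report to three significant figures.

Δp ≈ 313 kPa

V = 4Q/(πD²) = 4·0.812/(π·0.553²) = 3.381 m/s
Re = VD/ν = 3.381·0.553/7.91×10^-7 = 2.36×10^6 → turbulent
ε/D = 0.16/553 = 2.89×10^-4
Swamee-Jain: f = 0.01523
h_f = f(L/D)V²/(2g) = 0.01523·(2000/0.553)·3.381²/(2·9.81) = 32.08 m
Δp = ρg·h_f = 995.9·9.81·32.08 = 313.4 kPa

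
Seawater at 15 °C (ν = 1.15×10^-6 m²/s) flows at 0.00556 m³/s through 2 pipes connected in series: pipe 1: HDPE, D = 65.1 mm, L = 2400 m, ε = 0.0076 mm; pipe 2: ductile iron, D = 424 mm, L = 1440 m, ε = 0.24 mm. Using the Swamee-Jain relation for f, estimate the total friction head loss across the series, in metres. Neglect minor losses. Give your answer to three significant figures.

H ≈ 98.2 m

Pipe 1: V = 1.670 m/s, Re = 9.46×10^4, ε/D = 1.17×10^-4, f = 0.01874, h_1 = f(L/D)V²/2g = 98.24 m
Pipe 2: V = 0.03938 m/s, Re = 1.45×10^4, ε/D = 5.66×10^-4, f = 0.02919, h_2 = f(L/D)V²/2g = 0.007834 m
Series → Q common, losses add: H = Σh = 98.24 m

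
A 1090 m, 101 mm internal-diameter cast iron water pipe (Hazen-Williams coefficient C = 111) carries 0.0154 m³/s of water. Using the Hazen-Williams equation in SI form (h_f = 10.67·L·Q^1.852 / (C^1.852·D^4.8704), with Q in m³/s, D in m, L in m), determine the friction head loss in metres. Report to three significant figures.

h_f = 10.67·1090·0.0154^1.852 / (111^1.852·0.101^4.8704) = 58.92 m

h_f ≈ 58.9 m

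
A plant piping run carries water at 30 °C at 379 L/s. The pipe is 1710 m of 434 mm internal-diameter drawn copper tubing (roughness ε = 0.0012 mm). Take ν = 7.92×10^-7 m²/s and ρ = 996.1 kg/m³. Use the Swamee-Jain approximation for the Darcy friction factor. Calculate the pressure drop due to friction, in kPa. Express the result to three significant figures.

V = 4Q/(πD²) = 4·0.379/(π·0.434²) = 2.562 m/s
Re = VD/ν = 2.562·0.434/7.92×10^-7 = 1.40×10^6 → turbulent
ε/D = 0.0012/434 = 2.76×10^-6
Swamee-Jain: f = 0.01106
h_f = f(L/D)V²/(2g) = 0.01106·(1710/0.434)·2.562²/(2·9.81) = 14.58 m
Δp = ρg·h_f = 996.1·9.81·14.58 = 142.4 kPa

Δp ≈ 142 kPa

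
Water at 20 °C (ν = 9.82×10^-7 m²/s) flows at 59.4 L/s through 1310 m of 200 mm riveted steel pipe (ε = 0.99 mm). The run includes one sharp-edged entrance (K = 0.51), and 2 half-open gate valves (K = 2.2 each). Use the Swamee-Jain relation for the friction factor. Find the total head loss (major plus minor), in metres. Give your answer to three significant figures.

H_L ≈ 37.5 m

V = 4Q/(πD²) = 1.891 m/s; V²/2g = 0.1822 m
Re = 3.85×10^5, ε/D = 0.00495 → f = 0.03064 (Swamee-Jain)
Major: h_f = f(L/D)·V²/2g = 0.03064·6550·0.1822 = 36.57 m
Minor: ΣK = 4.91; h_m = ΣK·V²/2g = 0.8947 m
Total H_L = 36.57 + 0.8947 = 37.46 m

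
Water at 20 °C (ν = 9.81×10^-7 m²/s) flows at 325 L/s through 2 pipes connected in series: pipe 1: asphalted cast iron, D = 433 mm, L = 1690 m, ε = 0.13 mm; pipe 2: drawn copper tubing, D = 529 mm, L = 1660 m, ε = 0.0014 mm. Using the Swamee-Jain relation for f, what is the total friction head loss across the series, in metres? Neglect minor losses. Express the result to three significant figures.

H ≈ 19.5 m

Pipe 1: V = 2.207 m/s, Re = 9.74×10^5, ε/D = 3.00×10^-4, f = 0.01578, h_1 = f(L/D)V²/2g = 15.29 m
Pipe 2: V = 1.479 m/s, Re = 7.97×10^5, ε/D = 2.65×10^-6, f = 0.01212, h_2 = f(L/D)V²/2g = 4.239 m
Series → Q common, losses add: H = Σh = 19.53 m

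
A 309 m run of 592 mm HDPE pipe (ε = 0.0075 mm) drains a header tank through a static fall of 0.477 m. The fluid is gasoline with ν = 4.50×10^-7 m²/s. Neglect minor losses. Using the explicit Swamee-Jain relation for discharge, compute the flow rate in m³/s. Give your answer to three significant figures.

Q ≈ 0.350 m³/s

Swamee-Jain (Type II): Q = -0.965·√(gD⁵h_f/L)·ln[ε/(3.7D) + √(3.17ν²L/(gD³h_f))]
√(gD⁵h_f/L) = √(9.81·0.592⁵·0.477/309) = 0.03318
ε/(3.7D) = 3.42×10^-6; √(3.17ν²L/(gD³h_f)) = 1.43×10^-5
Q = -0.965·0.03318·ln(1.772×10^-5) = 0.3503 m³/s
Check: V = 1.27 m/s, Re = 1.67×10^6, f = 0.01108, h_f = 0.478 m ≈ 0.477 m ✓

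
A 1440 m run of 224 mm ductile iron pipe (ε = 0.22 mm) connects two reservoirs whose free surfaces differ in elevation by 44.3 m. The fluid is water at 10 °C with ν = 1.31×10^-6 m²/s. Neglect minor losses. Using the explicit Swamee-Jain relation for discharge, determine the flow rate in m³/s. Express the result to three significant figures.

Swamee-Jain (Type II): Q = -0.965·√(gD⁵h_f/L)·ln[ε/(3.7D) + √(3.17ν²L/(gD³h_f))]
√(gD⁵h_f/L) = √(9.81·0.224⁵·44.3/1440) = 0.01305
ε/(3.7D) = 2.65×10^-4; √(3.17ν²L/(gD³h_f)) = 4.00×10^-5
Q = -0.965·0.01305·ln(3.055×10^-4) = 0.1019 m³/s
Check: V = 2.59 m/s, Re = 4.42×10^5, f = 0.02036, h_f = 44.6 m ≈ 44.3 m ✓

Q ≈ 0.102 m³/s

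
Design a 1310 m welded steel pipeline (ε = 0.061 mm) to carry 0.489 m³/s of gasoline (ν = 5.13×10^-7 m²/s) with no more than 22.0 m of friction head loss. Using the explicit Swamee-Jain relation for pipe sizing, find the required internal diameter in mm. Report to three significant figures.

Swamee-Jain (Type III): D = 0.66·[ε^1.25·(LQ²/(gh_f))^4.75 + ν·Q^9.4·(L/(gh_f))^5.2]^0.04
LQ²/(gh_f) = 1.451; L/(gh_f) = 6.070
Term 1 = ε^1.25·(…)^4.75 = 3.16×10^-5; Term 2 = ν·Q^9.4·(…)^5.2 = 7.28×10^-6
D = 0.66·(3.16×10^-5 + 7.28×10^-6)^0.04 = 0.4397 m = 440 mm
Check: V = 3.22 m/s, Re = 2.76×10^6, f = 0.01333, h_f = 21.0 m ≈ 22.0 m ✓

D ≈ 440 mm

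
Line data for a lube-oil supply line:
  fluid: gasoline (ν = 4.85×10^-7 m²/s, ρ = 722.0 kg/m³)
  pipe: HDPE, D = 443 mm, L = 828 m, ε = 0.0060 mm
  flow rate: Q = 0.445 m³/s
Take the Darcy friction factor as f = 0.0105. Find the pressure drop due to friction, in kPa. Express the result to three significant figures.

Δp ≈ 59.1 kPa

V = 4Q/(πD²) = 4·0.445/(π·0.443²) = 2.887 m/s
h_f = f(L/D)V²/(2g) = 0.01050·(828/0.443)·2.887²/(2·9.81) = 8.338 m
Δp = ρg·h_f = 722.0·9.81·8.338 = 59.05 kPa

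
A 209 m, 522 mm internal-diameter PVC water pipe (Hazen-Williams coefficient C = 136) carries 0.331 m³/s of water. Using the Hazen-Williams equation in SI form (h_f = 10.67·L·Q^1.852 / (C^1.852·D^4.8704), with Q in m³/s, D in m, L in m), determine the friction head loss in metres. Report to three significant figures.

h_f ≈ 0.763 m

h_f = 10.67·209·0.331^1.852 / (136^1.852·0.522^4.8704) = 0.7634 m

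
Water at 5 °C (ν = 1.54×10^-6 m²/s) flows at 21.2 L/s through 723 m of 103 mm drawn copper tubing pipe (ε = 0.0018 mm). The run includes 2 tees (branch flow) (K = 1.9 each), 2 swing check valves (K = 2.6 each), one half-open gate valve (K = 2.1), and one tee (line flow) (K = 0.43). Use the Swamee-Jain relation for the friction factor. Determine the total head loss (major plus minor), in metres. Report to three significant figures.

H_L ≈ 41.3 m

V = 4Q/(πD²) = 2.544 m/s; V²/2g = 0.3299 m
Re = 1.70×10^5, ε/D = 1.75×10^-5 → f = 0.01618 (Swamee-Jain)
Major: h_f = f(L/D)·V²/2g = 0.01618·7019·0.3299 = 37.47 m
Minor: ΣK = 11.5; h_m = ΣK·V²/2g = 3.804 m
Total H_L = 37.47 + 3.804 = 41.27 m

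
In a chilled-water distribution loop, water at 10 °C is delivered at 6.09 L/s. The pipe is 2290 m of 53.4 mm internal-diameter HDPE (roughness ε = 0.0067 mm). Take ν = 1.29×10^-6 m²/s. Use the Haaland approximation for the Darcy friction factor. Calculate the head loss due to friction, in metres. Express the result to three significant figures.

h_f ≈ 291 m

V = 4Q/(πD²) = 4·0.00609/(π·0.0534²) = 2.719 m/s
Re = VD/ν = 2.719·0.0534/1.29×10^-6 = 1.13×10^5 → turbulent
ε/D = 0.0067/53.4 = 1.25×10^-4
Haaland: f = 0.01800
h_f = f(L/D)V²/(2g) = 0.01800·(2290/0.0534)·2.719²/(2·9.81) = 290.9 m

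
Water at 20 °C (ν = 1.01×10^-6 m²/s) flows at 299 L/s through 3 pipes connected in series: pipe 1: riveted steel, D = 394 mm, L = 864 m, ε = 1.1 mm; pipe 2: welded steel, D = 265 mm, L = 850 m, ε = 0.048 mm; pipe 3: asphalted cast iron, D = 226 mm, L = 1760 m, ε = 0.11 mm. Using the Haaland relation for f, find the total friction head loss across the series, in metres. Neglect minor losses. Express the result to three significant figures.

Pipe 1: V = 2.452 m/s, Re = 9.57×10^5, ε/D = 0.00279, f = 0.02583, h_1 = f(L/D)V²/2g = 17.36 m
Pipe 2: V = 5.421 m/s, Re = 1.42×10^6, ε/D = 1.81×10^-4, f = 0.01414, h_2 = f(L/D)V²/2g = 67.94 m
Pipe 3: V = 7.454 m/s, Re = 1.67×10^6, ε/D = 4.87×10^-4, f = 0.01691, h_3 = f(L/D)V²/2g = 372.8 m
Series → Q common, losses add: H = Σh = 458.1 m

H ≈ 458 m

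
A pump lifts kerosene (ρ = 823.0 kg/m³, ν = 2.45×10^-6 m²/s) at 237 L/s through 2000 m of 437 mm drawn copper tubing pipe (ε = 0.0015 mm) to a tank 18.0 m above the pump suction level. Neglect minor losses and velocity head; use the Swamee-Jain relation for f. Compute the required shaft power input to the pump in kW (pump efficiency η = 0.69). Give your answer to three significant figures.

P_shaft ≈ 73.5 kW

V = 4Q/(πD²) = 1.580 m/s; Re = 2.82×10^5; ε/D = 3.43×10^-6; f = 0.01458
h_f = f(L/D)V²/2g = 8.493 m
Total head H = z + h_f = 18.0 + 8.493 = 26.49 m
P_hyd = ρgQH = 823.0·9.81·0.237·26.49 = 50.69 kW
P_shaft = P_hyd/η = 50.69/0.69 = 73.47 kW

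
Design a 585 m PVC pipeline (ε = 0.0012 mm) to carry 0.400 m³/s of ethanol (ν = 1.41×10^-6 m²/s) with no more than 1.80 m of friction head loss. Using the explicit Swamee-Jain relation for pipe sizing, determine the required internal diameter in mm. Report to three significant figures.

Swamee-Jain (Type III): D = 0.66·[ε^1.25·(LQ²/(gh_f))^4.75 + ν·Q^9.4·(L/(gh_f))^5.2]^0.04
LQ²/(gh_f) = 5.301; L/(gh_f) = 33.13
Term 1 = ε^1.25·(…)^4.75 = 1.10×10^-4; Term 2 = ν·Q^9.4·(…)^5.2 = 0.0206
D = 0.66·(1.10×10^-4 + 0.0206)^0.04 = 0.5652 m = 565 mm
Check: V = 1.59 m/s, Re = 6.39×10^5, f = 0.01257, h_f = 1.69 m ≈ 1.80 m ✓

D ≈ 565 mm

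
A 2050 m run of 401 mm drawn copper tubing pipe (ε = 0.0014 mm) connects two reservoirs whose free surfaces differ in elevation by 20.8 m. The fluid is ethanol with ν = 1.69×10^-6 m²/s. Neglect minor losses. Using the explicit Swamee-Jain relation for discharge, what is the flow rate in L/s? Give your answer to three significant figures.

Q ≈ 315 L/s

Swamee-Jain (Type II): Q = -0.965·√(gD⁵h_f/L)·ln[ε/(3.7D) + √(3.17ν²L/(gD³h_f))]
√(gD⁵h_f/L) = √(9.81·0.401⁵·20.8/2050) = 0.03213
ε/(3.7D) = 9.44×10^-7; √(3.17ν²L/(gD³h_f)) = 3.76×10^-5
Q = -0.965·0.03213·ln(3.850×10^-5) = 0.3151 m³/s
Check: V = 2.50 m/s, Re = 5.92×10^5, f = 0.01277, h_f = 20.7 m ≈ 20.8 m ✓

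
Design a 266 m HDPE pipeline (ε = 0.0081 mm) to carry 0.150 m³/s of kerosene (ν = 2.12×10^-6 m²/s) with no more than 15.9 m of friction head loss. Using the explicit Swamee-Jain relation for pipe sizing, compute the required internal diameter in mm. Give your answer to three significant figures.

Swamee-Jain (Type III): D = 0.66·[ε^1.25·(LQ²/(gh_f))^4.75 + ν·Q^9.4·(L/(gh_f))^5.2]^0.04
LQ²/(gh_f) = 0.03837; L/(gh_f) = 1.705
Term 1 = ε^1.25·(…)^4.75 = 8.12×10^-14; Term 2 = ν·Q^9.4·(…)^5.2 = 6.12×10^-13
D = 0.66·(8.12×10^-14 + 6.12×10^-13)^0.04 = 0.2154 m = 215 mm
Check: V = 4.12 m/s, Re = 4.18×10^5, f = 0.01404, h_f = 15.0 m ≈ 15.9 m ✓

D ≈ 215 mm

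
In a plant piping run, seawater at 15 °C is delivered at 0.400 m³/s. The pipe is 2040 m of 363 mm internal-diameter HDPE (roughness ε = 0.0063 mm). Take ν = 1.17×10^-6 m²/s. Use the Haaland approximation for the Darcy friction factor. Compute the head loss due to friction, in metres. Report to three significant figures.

V = 4Q/(πD²) = 4·0.400/(π·0.363²) = 3.865 m/s
Re = VD/ν = 3.865·0.363/1.17×10^-6 = 1.20×10^6 → turbulent
ε/D = 0.0063/363 = 1.74×10^-5
Haaland: f = 0.01161
h_f = f(L/D)V²/(2g) = 0.01161·(2040/0.363)·3.865²/(2·9.81) = 49.66 m

h_f ≈ 49.7 m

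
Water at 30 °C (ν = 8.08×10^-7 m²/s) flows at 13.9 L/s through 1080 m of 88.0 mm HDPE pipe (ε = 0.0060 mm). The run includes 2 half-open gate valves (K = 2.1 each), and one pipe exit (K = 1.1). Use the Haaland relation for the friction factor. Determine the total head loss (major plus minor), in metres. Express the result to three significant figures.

H_L ≈ 51.7 m

V = 4Q/(πD²) = 2.285 m/s; V²/2g = 0.2662 m
Re = 2.49×10^5, ε/D = 6.82×10^-5 → f = 0.01539 (Haaland)
Major: h_f = f(L/D)·V²/2g = 0.01539·12273·0.2662 = 50.29 m
Minor: ΣK = 5.30; h_m = ΣK·V²/2g = 1.411 m
Total H_L = 50.29 + 1.411 = 51.70 m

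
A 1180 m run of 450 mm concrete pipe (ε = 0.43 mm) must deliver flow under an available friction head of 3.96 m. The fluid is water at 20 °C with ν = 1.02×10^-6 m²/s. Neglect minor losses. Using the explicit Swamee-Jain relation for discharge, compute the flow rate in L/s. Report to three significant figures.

Q ≈ 194 L/s

Swamee-Jain (Type II): Q = -0.965·√(gD⁵h_f/L)·ln[ε/(3.7D) + √(3.17ν²L/(gD³h_f))]
√(gD⁵h_f/L) = √(9.81·0.450⁵·3.96/1180) = 0.02465
ε/(3.7D) = 2.58×10^-4; √(3.17ν²L/(gD³h_f)) = 3.32×10^-5
Q = -0.965·0.02465·ln(2.914×10^-4) = 0.1936 m³/s
Check: V = 1.22 m/s, Re = 5.37×10^5, f = 0.02011, h_f = 3.98 m ≈ 3.96 m ✓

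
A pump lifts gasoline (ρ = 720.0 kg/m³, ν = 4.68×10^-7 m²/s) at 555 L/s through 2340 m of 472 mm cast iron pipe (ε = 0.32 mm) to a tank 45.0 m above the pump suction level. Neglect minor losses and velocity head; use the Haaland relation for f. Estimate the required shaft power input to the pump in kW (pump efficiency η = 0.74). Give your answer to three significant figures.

P_shaft ≈ 481 kW

V = 4Q/(πD²) = 3.172 m/s; Re = 3.20×10^6; ε/D = 6.78×10^-4; f = 0.01805
h_f = f(L/D)V²/2g = 45.89 m
Total head H = z + h_f = 45.0 + 45.89 = 90.89 m
P_hyd = ρgQH = 720.0·9.81·0.555·90.89 = 356.3 kW
P_shaft = P_hyd/η = 356.3/0.74 = 481.5 kW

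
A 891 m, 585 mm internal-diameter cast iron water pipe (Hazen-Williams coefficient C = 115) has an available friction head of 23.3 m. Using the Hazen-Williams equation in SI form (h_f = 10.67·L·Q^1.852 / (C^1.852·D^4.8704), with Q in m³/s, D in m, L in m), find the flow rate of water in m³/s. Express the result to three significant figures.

Q ≈ 1.09 m³/s

Rearranging: Q = [h_f·C^1.852·D^4.8704 / (10.67·L)]^(1/1.852)
Q = [23.3·115^1.852·0.585^4.8704 / (10.67·891)]^0.540 = 1.093 m³/s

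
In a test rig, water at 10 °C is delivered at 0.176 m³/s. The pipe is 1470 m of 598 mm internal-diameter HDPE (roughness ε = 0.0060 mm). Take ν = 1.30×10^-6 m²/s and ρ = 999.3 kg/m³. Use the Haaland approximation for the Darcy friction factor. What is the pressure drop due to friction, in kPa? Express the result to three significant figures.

Δp ≈ 7.01 kPa

V = 4Q/(πD²) = 4·0.176/(π·0.598²) = 0.6266 m/s
Re = VD/ν = 0.6266·0.598/1.30×10^-6 = 2.88×10^5 → turbulent
ε/D = 0.0060/598 = 1.00×10^-5
Haaland: f = 0.01453
h_f = f(L/D)V²/(2g) = 0.01453·(1470/0.598)·0.6266²/(2·9.81) = 0.7148 m
Δp = ρg·h_f = 999.3·9.81·0.7148 = 7.007 kPa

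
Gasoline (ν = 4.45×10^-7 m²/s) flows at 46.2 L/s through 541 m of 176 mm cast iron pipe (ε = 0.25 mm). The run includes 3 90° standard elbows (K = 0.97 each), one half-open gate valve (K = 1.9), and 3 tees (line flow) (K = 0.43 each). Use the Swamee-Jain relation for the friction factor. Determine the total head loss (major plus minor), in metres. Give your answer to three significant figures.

H_L ≈ 13.5 m

V = 4Q/(πD²) = 1.899 m/s; V²/2g = 0.1838 m
Re = 7.51×10^5, ε/D = 0.00142 → f = 0.02184 (Swamee-Jain)
Major: h_f = f(L/D)·V²/2g = 0.02184·3074·0.1838 = 12.34 m
Minor: ΣK = 6.10; h_m = ΣK·V²/2g = 1.121 m
Total H_L = 12.34 + 1.121 = 13.46 m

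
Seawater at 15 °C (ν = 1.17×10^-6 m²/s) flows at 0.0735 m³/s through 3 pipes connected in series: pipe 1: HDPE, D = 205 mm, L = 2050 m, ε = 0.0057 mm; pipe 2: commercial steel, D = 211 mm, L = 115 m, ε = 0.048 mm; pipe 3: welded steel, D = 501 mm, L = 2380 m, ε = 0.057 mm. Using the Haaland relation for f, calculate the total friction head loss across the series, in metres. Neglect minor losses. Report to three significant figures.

H ≈ 37.8 m

Pipe 1: V = 2.227 m/s, Re = 3.90×10^5, ε/D = 2.78×10^-5, f = 0.01394, h_1 = f(L/D)V²/2g = 35.24 m
Pipe 2: V = 2.102 m/s, Re = 3.79×10^5, ε/D = 2.27×10^-4, f = 0.01591, h_2 = f(L/D)V²/2g = 1.952 m
Pipe 3: V = 0.3728 m/s, Re = 1.60×10^5, ε/D = 1.14×10^-4, f = 0.01688, h_3 = f(L/D)V²/2g = 0.5683 m
Series → Q common, losses add: H = Σh = 37.76 m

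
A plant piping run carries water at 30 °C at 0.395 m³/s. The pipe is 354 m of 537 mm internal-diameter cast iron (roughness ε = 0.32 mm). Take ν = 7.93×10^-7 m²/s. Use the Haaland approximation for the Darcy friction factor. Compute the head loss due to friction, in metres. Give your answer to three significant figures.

h_f ≈ 1.81 m

V = 4Q/(πD²) = 4·0.395/(π·0.537²) = 1.744 m/s
Re = VD/ν = 1.744·0.537/7.93×10^-7 = 1.18×10^6 → turbulent
ε/D = 0.32/537 = 5.96×10^-4
Haaland: f = 0.01774
h_f = f(L/D)V²/(2g) = 0.01774·(354/0.537)·1.744²/(2·9.81) = 1.813 m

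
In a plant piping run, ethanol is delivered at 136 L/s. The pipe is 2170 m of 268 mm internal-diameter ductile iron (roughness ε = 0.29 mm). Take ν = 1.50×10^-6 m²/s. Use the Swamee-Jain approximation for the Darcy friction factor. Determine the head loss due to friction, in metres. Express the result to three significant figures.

V = 4Q/(πD²) = 4·0.136/(π·0.268²) = 2.411 m/s
Re = VD/ν = 2.411·0.268/1.50×10^-6 = 4.31×10^5 → turbulent
ε/D = 0.29/268 = 0.00108
Swamee-Jain: f = 0.02080
h_f = f(L/D)V²/(2g) = 0.02080·(2170/0.268)·2.411²/(2·9.81) = 49.89 m

h_f ≈ 49.9 m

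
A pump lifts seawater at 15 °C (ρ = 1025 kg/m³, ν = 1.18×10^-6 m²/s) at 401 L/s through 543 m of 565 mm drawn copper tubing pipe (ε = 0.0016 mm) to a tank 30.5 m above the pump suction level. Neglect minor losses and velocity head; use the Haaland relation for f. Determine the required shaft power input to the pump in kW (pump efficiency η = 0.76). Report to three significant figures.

P_shaft ≈ 170 kW

V = 4Q/(πD²) = 1.599 m/s; Re = 7.66×10^5; ε/D = 2.83×10^-6; f = 0.01216
h_f = f(L/D)V²/2g = 1.524 m
Total head H = z + h_f = 30.5 + 1.524 = 32.02 m
P_hyd = ρgQH = 1025·9.81·0.401·32.02 = 129.1 kW
P_shaft = P_hyd/η = 129.1/0.76 = 169.9 kW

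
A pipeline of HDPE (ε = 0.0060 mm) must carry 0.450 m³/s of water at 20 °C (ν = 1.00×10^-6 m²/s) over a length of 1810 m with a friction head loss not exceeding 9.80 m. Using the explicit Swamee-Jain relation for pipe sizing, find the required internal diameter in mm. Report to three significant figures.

D ≈ 519 mm

Swamee-Jain (Type III): D = 0.66·[ε^1.25·(LQ²/(gh_f))^4.75 + ν·Q^9.4·(L/(gh_f))^5.2]^0.04
LQ²/(gh_f) = 3.812; L/(gh_f) = 18.83
Term 1 = ε^1.25·(…)^4.75 = 1.71×10^-4; Term 2 = ν·Q^9.4·(…)^5.2 = 0.00234
D = 0.66·(1.71×10^-4 + 0.00234)^0.04 = 0.5194 m = 519 mm
Check: V = 2.12 m/s, Re = 1.10×10^6, f = 0.01172, h_f = 9.38 m ≈ 9.80 m ✓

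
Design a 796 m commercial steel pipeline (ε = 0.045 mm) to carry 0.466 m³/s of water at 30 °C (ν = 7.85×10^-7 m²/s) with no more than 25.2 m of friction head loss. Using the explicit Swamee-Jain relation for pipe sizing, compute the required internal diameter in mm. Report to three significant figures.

D ≈ 379 mm

Swamee-Jain (Type III): D = 0.66·[ε^1.25·(LQ²/(gh_f))^4.75 + ν·Q^9.4·(L/(gh_f))^5.2]^0.04
LQ²/(gh_f) = 0.6992; L/(gh_f) = 3.220
Term 1 = ε^1.25·(…)^4.75 = 6.74×10^-7; Term 2 = ν·Q^9.4·(…)^5.2 = 2.62×10^-7
D = 0.66·(6.74×10^-7 + 2.62×10^-7)^0.04 = 0.3788 m = 379 mm
Check: V = 4.14 m/s, Re = 2.00×10^6, f = 0.01319, h_f = 24.2 m ≈ 25.2 m ✓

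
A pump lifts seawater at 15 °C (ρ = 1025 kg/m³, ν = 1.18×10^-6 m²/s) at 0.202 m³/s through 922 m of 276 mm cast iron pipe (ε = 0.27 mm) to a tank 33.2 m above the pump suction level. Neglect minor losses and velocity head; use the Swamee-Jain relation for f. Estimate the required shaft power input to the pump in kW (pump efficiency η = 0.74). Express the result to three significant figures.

P_shaft ≈ 198 kW

V = 4Q/(πD²) = 3.376 m/s; Re = 7.90×10^5; ε/D = 9.78×10^-4; f = 0.02002
h_f = f(L/D)V²/2g = 38.86 m
Total head H = z + h_f = 33.2 + 38.86 = 72.06 m
P_hyd = ρgQH = 1025·9.81·0.202·72.06 = 146.4 kW
P_shaft = P_hyd/η = 146.4/0.74 = 197.8 kW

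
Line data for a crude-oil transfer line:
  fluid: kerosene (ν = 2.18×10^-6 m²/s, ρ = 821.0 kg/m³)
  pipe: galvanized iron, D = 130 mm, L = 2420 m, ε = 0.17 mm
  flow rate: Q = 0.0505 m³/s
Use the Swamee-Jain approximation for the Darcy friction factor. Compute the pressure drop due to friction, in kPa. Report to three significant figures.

V = 4Q/(πD²) = 4·0.0505/(π·0.130²) = 3.805 m/s
Re = VD/ν = 3.805·0.130/2.18×10^-6 = 2.27×10^5 → turbulent
ε/D = 0.17/130 = 0.00131
Swamee-Jain: f = 0.02219
h_f = f(L/D)V²/(2g) = 0.02219·(2420/0.130)·3.805²/(2·9.81) = 304.8 m
Δp = ρg·h_f = 821.0·9.81·304.8 = 2455 kPa

Δp ≈ 2450 kPa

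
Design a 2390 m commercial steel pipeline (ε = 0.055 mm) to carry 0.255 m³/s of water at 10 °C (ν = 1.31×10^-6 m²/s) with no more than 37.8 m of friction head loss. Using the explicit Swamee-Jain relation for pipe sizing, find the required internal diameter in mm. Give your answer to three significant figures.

Swamee-Jain (Type III): D = 0.66·[ε^1.25·(LQ²/(gh_f))^4.75 + ν·Q^9.4·(L/(gh_f))^5.2]^0.04
LQ²/(gh_f) = 0.4191; L/(gh_f) = 6.445
Term 1 = ε^1.25·(…)^4.75 = 7.61×10^-8; Term 2 = ν·Q^9.4·(…)^5.2 = 5.58×10^-8
D = 0.66·(7.61×10^-8 + 5.58×10^-8)^0.04 = 0.3502 m = 350 mm
Check: V = 2.65 m/s, Re = 7.08×10^5, f = 0.01464, h_f = 35.7 m ≈ 37.8 m ✓

D ≈ 350 mm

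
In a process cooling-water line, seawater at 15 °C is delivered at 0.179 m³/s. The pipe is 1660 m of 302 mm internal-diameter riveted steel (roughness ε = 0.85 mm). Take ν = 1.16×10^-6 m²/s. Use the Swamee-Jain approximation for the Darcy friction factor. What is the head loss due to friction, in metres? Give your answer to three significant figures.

h_f ≈ 45.5 m

V = 4Q/(πD²) = 4·0.179/(π·0.302²) = 2.499 m/s
Re = VD/ν = 2.499·0.302/1.16×10^-6 = 6.51×10^5 → turbulent
ε/D = 0.85/302 = 0.00281
Swamee-Jain: f = 0.02601
h_f = f(L/D)V²/(2g) = 0.02601·(1660/0.302)·2.499²/(2·9.81) = 45.51 m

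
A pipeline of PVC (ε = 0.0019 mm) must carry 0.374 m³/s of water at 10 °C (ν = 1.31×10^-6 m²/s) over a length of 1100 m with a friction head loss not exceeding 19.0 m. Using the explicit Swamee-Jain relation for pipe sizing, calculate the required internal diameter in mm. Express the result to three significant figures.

D ≈ 384 mm

Swamee-Jain (Type III): D = 0.66·[ε^1.25·(LQ²/(gh_f))^4.75 + ν·Q^9.4·(L/(gh_f))^5.2]^0.04
LQ²/(gh_f) = 0.8255; L/(gh_f) = 5.902
Term 1 = ε^1.25·(…)^4.75 = 2.84×10^-8; Term 2 = ν·Q^9.4·(…)^5.2 = 1.29×10^-6
D = 0.66·(2.84×10^-8 + 1.29×10^-6)^0.04 = 0.3840 m = 384 mm
Check: V = 3.23 m/s, Re = 9.47×10^5, f = 0.01183, h_f = 18.0 m ≈ 19.0 m ✓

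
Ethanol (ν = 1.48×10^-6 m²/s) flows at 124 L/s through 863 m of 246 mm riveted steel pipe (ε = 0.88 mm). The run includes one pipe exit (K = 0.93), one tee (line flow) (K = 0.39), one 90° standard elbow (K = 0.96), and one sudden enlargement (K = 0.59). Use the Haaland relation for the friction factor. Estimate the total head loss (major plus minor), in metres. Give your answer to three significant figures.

V = 4Q/(πD²) = 2.609 m/s; V²/2g = 0.3469 m
Re = 4.34×10^5, ε/D = 0.00358 → f = 0.02781 (Haaland)
Major: h_f = f(L/D)·V²/2g = 0.02781·3508·0.3469 = 33.85 m
Minor: ΣK = 2.87; h_m = ΣK·V²/2g = 0.9956 m
Total H_L = 33.85 + 0.9956 = 34.85 m

H_L ≈ 34.8 m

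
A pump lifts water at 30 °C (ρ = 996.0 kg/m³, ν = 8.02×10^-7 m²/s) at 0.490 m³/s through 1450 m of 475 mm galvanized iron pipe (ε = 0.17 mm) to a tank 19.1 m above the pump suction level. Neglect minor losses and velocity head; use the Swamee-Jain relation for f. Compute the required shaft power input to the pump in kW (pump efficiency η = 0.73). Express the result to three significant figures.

P_shaft ≈ 250 kW

V = 4Q/(πD²) = 2.765 m/s; Re = 1.64×10^6; ε/D = 3.58×10^-4; f = 0.01600
h_f = f(L/D)V²/2g = 19.03 m
Total head H = z + h_f = 19.1 + 19.03 = 38.13 m
P_hyd = ρgQH = 996.0·9.81·0.490·38.13 = 182.6 kW
P_shaft = P_hyd/η = 182.6/0.73 = 250.1 kW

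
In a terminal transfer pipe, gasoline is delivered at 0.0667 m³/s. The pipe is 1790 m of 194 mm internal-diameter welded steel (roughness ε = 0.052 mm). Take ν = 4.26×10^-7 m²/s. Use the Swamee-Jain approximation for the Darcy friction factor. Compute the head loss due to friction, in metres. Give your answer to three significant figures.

V = 4Q/(πD²) = 4·0.0667/(π·0.194²) = 2.256 m/s
Re = VD/ν = 2.256·0.194/4.26×10^-7 = 1.03×10^6 → turbulent
ε/D = 0.052/194 = 2.68×10^-4
Swamee-Jain: f = 0.01544
h_f = f(L/D)V²/(2g) = 0.01544·(1790/0.194)·2.256²/(2·9.81) = 36.98 m

h_f ≈ 37.0 m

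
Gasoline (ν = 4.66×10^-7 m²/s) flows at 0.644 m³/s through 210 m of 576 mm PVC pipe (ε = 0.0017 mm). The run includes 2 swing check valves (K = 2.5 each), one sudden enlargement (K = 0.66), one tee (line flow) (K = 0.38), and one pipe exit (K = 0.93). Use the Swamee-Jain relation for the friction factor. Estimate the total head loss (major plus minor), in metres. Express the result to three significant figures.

H_L ≈ 3.29 m

V = 4Q/(πD²) = 2.471 m/s; V²/2g = 0.3113 m
Re = 3.05×10^6, ε/D = 2.95×10^-6 → f = 0.009850 (Swamee-Jain)
Major: h_f = f(L/D)·V²/2g = 0.009850·364.6·0.3113 = 1.118 m
Minor: ΣK = 6.97; h_m = ΣK·V²/2g = 2.170 m
Total H_L = 1.118 + 2.170 = 3.288 m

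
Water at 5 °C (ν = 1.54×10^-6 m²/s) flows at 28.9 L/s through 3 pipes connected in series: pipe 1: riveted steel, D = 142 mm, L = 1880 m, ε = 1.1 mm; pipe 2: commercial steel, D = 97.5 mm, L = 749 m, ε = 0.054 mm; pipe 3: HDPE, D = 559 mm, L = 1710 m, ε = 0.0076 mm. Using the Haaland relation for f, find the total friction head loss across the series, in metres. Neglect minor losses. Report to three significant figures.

H ≈ 189 m

Pipe 1: V = 1.825 m/s, Re = 1.68×10^5, ε/D = 0.00775, f = 0.03529, h_1 = f(L/D)V²/2g = 79.30 m
Pipe 2: V = 3.871 m/s, Re = 2.45×10^5, ε/D = 5.54×10^-4, f = 0.01863, h_2 = f(L/D)V²/2g = 109.3 m
Pipe 3: V = 0.1178 m/s, Re = 4.27×10^4, ε/D = 1.36×10^-5, f = 0.02149, h_3 = f(L/D)V²/2g = 0.04647 m
Series → Q common, losses add: H = Σh = 188.6 m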